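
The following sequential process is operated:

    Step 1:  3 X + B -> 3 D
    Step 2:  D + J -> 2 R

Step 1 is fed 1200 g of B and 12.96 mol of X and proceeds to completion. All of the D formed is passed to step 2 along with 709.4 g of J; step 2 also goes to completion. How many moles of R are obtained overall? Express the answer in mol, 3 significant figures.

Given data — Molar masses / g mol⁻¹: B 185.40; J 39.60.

Step 1:
n(B) = 1200 / 185.40 = 6.472 mol
n(X) = 12.96 mol
n/ν for B = 6.472/1 = 6.472
n/ν for X = 12.96/3 = 4.320
Smallest n/ν is X → limiting reagent.
n(D) produced = (3/3) × 12.96 = 12.96 mol
Step 2:
n(D) available = 12.96 mol
n(J) = 709.4 / 39.60 = 17.91 mol
n/ν for D = 12.96/1 = 12.96
n/ν for J = 17.91/1 = 17.91
Smallest n/ν is D → limiting reagent.
n(R) = (2/1) × 12.96 = 25.92 mol

25.9 mol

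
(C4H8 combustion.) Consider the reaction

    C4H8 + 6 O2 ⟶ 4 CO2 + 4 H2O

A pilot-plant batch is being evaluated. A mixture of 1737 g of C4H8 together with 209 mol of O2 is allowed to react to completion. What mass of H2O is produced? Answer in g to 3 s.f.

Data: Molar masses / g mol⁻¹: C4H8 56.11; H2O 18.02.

2230 g

n(C4H8) = 1737 / 56.11 = 30.96 mol
n(O2) = 209.0 mol
n/ν for C4H8 = 30.96/1 = 30.96
n/ν for O2 = 209.0/6 = 34.83
Smallest n/ν is C4H8 → limiting reagent.
n(H2O) = (4/1) × 30.96 = 123.8 mol
mass = 123.8 × 18.02 = 2231 g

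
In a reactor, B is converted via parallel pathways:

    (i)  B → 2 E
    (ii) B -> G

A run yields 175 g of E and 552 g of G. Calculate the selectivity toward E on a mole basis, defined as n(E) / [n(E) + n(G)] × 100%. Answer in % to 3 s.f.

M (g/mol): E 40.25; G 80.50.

38.8 %

n(E) = 175 / 40.25 = 4.348 mol
n(G) = 552 / 80.50 = 6.857 mol
selectivity = 4.348/(4.348+6.857) × 100 = 38.80 %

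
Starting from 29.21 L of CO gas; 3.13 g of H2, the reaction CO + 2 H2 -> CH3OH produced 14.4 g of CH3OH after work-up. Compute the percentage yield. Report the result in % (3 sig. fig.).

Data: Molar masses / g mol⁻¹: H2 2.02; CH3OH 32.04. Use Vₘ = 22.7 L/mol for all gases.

58.0 %

n(CO) = 29.21 / 22.7 = 1.287 mol
n(H2) = 3.130 / 2.02 = 1.550 mol
n/ν for CO = 1.287/1 = 1.287
n/ν for H2 = 1.550/2 = 0.7750
Smallest n/ν is H2 → limiting reagent.
theoretical n(CH3OH) = (1/2) × 1.550 = 0.7750 mol → 24.83 g
% yield = 14.4 / 24.83 × 100 = 57.99 %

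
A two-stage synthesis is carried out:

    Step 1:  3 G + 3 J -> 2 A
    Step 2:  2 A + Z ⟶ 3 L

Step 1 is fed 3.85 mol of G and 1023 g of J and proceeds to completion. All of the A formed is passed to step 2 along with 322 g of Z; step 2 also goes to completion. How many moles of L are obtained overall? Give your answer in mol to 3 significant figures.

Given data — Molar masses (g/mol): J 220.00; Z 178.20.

Step 1:
n(G) = 3.850 mol
n(J) = 1023 / 220.00 = 4.650 mol
n/ν → G: 1.283, J: 1.550; G is limiting.
n(A) produced = (2/3) × 3.850 = 2.567 mol
Step 2:
n(A) available = 2.567 mol
n(Z) = 322.0 / 178.20 = 1.807 mol
n/ν → A: 1.284, Z: 1.807; A is limiting.
n(L) = (3/2) × 2.567 = 3.851 mol

3.85 mol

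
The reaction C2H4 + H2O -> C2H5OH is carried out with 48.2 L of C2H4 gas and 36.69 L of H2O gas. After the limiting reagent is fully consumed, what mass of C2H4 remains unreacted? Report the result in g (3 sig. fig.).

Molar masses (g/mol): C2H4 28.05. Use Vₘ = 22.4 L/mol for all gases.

14.4 g

n(C2H4) = 48.20 / 22.4 = 2.152 mol
n(H2O) = 36.69 / 22.4 = 1.638 mol
n/ν for C2H4 = 2.152/1 = 2.152
n/ν for H2O = 1.638/1 = 1.638
Smallest n/ν is H2O → limiting reagent.
C2H4 consumed = (1/1) × 1.638 = 1.638 mol
C2H4 remaining = 2.152 − 1.638 = 0.5140 mol
mass = 0.5140 × 28.05 = 14.42 g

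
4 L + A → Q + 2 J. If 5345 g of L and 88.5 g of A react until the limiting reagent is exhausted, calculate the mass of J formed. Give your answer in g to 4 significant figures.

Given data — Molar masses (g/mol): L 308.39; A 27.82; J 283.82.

1806 g

n(L) = 5345 / 308.39 = 17.33 mol
n(A) = 88.50 / 27.82 = 3.181 mol
n/ν → L: 4.333, A: 3.181; A is limiting.
n(J) = (2/1) × 3.181 = 6.362 mol
mass = 6.362 × 283.82 = 1806 g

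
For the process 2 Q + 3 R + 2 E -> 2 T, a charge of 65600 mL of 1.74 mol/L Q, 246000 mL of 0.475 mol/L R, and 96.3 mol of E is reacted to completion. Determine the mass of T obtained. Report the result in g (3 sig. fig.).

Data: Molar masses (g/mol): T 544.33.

n(Q) = 1.74 × 65600/1000 = 114.1 mol
n(R) = 0.475 × 246000/1000 = 116.9 mol
n(E) = 96.30 mol
n/ν for Q = 114.1/2 = 57.05
n/ν for R = 116.9/3 = 38.97
n/ν for E = 96.30/2 = 48.15
Smallest n/ν is R → limiting reagent.
n(T) = (2/3) × 116.9 = 77.93 mol
mass = 77.93 × 544.33 = 42420 g

42400 g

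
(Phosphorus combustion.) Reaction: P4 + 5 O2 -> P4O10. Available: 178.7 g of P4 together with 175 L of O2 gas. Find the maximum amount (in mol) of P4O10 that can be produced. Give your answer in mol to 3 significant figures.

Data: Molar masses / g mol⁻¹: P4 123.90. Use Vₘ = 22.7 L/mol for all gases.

1.44 mol

n(P4) = 178.7 / 123.90 = 1.442 mol
n(O2) = 175.0 / 22.7 = 7.709 mol
n/ν → P4: 1.442, O2: 1.542; P4 is limiting.
n(P4O10) = (1/1) × 1.442 = 1.442 mol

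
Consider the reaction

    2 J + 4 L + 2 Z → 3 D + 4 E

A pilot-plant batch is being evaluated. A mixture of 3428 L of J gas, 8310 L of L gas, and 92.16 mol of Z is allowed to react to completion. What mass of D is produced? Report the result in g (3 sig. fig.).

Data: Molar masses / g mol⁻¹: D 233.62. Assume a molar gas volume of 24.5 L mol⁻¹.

n(J) = 3428 / 24.5 = 139.9 mol
n(L) = 8310 / 24.5 = 339.2 mol
n(Z) = 92.16 mol
n/ν for J = 139.9/2 = 69.95
n/ν for L = 339.2/4 = 84.80
n/ν for Z = 92.16/2 = 46.08
Smallest n/ν is Z → limiting reagent.
n(D) = (3/2) × 92.16 = 138.2 mol
mass = 138.2 × 233.62 = 32290 g

32300 g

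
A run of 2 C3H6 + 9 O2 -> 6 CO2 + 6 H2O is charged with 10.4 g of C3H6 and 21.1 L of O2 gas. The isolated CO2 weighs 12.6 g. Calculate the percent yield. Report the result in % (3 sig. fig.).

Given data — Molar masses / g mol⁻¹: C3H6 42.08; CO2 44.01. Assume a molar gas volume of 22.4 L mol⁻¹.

45.6 %

n(C3H6) = 10.40 / 42.08 = 0.2471 mol
n(O2) = 21.10 / 22.4 = 0.9420 mol
n/ν for C3H6 = 0.2471/2 = 0.1236
n/ν for O2 = 0.9420/9 = 0.1047
Smallest n/ν is O2 → limiting reagent.
theoretical n(CO2) = (6/9) × 0.9420 = 0.6280 mol → 27.64 g
% yield = 12.6 / 27.64 × 100 = 45.59 %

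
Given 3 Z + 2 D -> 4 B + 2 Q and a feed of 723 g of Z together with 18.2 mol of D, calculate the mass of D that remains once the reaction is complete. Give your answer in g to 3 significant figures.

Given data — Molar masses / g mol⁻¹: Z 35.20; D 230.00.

1040 g

n(Z) = 723.0 / 35.20 = 20.54 mol
n(D) = 18.20 mol
n/ν for Z = 20.54/3 = 6.847
n/ν for D = 18.20/2 = 9.100
Smallest n/ν is Z → limiting reagent.
D consumed = (2/3) × 20.54 = 13.69 mol
D remaining = 18.20 − 13.69 = 4.510 mol
mass = 4.510 × 230.00 = 1037 g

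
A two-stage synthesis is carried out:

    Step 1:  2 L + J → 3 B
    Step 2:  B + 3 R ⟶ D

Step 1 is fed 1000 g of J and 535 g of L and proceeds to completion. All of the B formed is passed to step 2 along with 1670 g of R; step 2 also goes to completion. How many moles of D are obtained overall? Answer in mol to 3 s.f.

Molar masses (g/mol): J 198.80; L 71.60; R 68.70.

Step 1:
n(J) = 1000 / 198.80 = 5.030 mol
n(L) = 535.0 / 71.60 = 7.472 mol
n/ν for J = 5.030/1 = 5.030
n/ν for L = 7.472/2 = 3.736
Smallest n/ν is L → limiting reagent.
n(B) produced = (3/2) × 7.472 = 11.21 mol
Step 2:
n(B) available = 11.21 mol
n(R) = 1670 / 68.70 = 24.31 mol
n/ν for B = 11.21/1 = 11.21
n/ν for R = 24.31/3 = 8.103
Smallest n/ν is R → limiting reagent.
n(D) = (1/3) × 24.31 = 8.103 mol

8.10 mol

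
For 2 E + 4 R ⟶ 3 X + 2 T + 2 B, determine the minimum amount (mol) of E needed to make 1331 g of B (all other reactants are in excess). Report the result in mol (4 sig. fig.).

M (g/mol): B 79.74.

16.69 mol

n(B) = 1331 / 79.74 = 16.69 mol
n(E) = (2/2) × 16.69 = 16.69 mol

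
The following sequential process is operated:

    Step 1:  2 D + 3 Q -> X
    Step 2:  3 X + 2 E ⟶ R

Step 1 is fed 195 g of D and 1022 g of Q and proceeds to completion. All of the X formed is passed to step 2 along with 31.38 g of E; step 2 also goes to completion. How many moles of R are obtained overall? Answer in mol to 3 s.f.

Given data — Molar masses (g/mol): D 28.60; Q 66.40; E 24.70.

0.635 mol

Step 1:
n(D) = 195.0 / 28.60 = 6.818 mol
n(Q) = 1022 / 66.40 = 15.39 mol
n/ν for D = 6.818/2 = 3.409
n/ν for Q = 15.39/3 = 5.130
Smallest n/ν is D → limiting reagent.
n(X) produced = (1/2) × 6.818 = 3.409 mol
Step 2:
n(X) available = 3.409 mol
n(E) = 31.38 / 24.70 = 1.270 mol
n/ν for X = 3.409/3 = 1.136
n/ν for E = 1.270/2 = 0.6350
Smallest n/ν is E → limiting reagent.
n(R) = (1/2) × 1.270 = 0.6350 mol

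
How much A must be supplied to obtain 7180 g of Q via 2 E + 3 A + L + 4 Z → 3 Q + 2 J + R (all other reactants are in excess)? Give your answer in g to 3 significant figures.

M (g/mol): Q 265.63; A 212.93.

5760 g

n(Q) = 7180 / 265.63 = 27.03 mol
n(A) = (3/3) × 27.03 = 27.03 mol
mass = 27.03 × 212.93 = 5755 g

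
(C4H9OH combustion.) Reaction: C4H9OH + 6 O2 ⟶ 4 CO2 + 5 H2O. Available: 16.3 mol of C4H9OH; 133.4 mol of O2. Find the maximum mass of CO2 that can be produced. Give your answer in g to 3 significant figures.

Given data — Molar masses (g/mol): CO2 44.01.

n(C4H9OH) = 16.30 mol
n(O2) = 133.4 mol
n/ν → C4H9OH: 16.30, O2: 22.23; C4H9OH is limiting.
n(CO2) = (4/1) × 16.30 = 65.20 mol
mass = 65.20 × 44.01 = 2869 g

2870 g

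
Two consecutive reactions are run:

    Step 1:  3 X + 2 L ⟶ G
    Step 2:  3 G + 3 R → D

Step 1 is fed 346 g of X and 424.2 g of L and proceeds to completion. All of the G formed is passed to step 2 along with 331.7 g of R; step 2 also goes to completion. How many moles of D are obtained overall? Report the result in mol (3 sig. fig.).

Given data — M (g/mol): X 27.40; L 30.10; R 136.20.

Step 1:
n(X) = 346.0 / 27.40 = 12.63 mol
n(L) = 424.2 / 30.10 = 14.09 mol
n/ν for X = 12.63/3 = 4.210
n/ν for L = 14.09/2 = 7.045
Smallest n/ν is X → limiting reagent.
n(G) produced = (1/3) × 12.63 = 4.210 mol
Step 2:
n(G) available = 4.210 mol
n(R) = 331.7 / 136.20 = 2.435 mol
n/ν for G = 4.210/3 = 1.403
n/ν for R = 2.435/3 = 0.8117
Smallest n/ν is R → limiting reagent.
n(D) = (1/3) × 2.435 = 0.8117 mol

0.812 mol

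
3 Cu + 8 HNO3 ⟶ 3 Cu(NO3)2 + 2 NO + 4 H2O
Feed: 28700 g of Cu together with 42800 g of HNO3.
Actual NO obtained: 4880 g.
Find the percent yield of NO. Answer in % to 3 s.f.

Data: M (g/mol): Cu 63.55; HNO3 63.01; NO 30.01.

95.8 %

n(Cu) = 28700 / 63.55 = 451.6 mol
n(HNO3) = 42800 / 63.01 = 679.3 mol
n/ν for Cu = 451.6/3 = 150.5
n/ν for HNO3 = 679.3/8 = 84.91
Smallest n/ν is HNO3 → limiting reagent.
theoretical n(NO) = (2/8) × 679.3 = 169.8 mol → 5096 g
% yield = 4880 / 5096 × 100 = 95.76 %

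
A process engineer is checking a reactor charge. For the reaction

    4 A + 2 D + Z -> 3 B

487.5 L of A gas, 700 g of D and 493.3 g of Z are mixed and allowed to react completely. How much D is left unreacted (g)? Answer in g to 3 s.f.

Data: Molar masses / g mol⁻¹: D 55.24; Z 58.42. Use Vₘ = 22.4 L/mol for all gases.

98.9 g

n(A) = 487.5 / 22.4 = 21.76 mol
n(D) = 700.0 / 55.24 = 12.67 mol
n(Z) = 493.3 / 58.42 = 8.444 mol
n/ν for A = 21.76/4 = 5.440
n/ν for D = 12.67/2 = 6.335
n/ν for Z = 8.444/1 = 8.444
Smallest n/ν is A → limiting reagent.
D consumed = (2/4) × 21.76 = 10.88 mol
D remaining = 12.67 − 10.88 = 1.790 mol
mass = 1.790 × 55.24 = 98.88 g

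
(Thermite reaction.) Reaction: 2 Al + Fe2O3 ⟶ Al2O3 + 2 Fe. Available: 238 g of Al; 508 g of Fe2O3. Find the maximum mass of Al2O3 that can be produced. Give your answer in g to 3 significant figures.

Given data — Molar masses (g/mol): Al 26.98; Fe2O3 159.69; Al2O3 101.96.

n(Al) = 238.0 / 26.98 = 8.821 mol
n(Fe2O3) = 508.0 / 159.69 = 3.181 mol
n/ν for Al = 8.821/2 = 4.411
n/ν for Fe2O3 = 3.181/1 = 3.181
Smallest n/ν is Fe2O3 → limiting reagent.
n(Al2O3) = (1/1) × 3.181 = 3.181 mol
mass = 3.181 × 101.96 = 324.3 g

324 g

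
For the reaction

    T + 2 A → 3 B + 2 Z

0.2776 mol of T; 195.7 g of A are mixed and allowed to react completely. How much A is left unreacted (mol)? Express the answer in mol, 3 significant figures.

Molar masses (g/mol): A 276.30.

0.153 mol

n(T) = 0.2776 mol
n(A) = 195.7 / 276.30 = 0.7083 mol
n/ν → T: 0.2776, A: 0.3542; T is limiting.
A consumed = (2/1) × 0.2776 = 0.5552 mol
A remaining = 0.7083 − 0.5552 = 0.1531 mol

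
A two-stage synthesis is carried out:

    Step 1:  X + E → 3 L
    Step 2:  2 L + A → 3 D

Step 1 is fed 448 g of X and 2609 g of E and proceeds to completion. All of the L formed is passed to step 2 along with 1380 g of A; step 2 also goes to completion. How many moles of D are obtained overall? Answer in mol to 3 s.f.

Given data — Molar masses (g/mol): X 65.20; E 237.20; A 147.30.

Step 1:
n(X) = 448.0 / 65.20 = 6.871 mol
n(E) = 2609 / 237.20 = 11.00 mol
n/ν for X = 6.871/1 = 6.871
n/ν for E = 11.00/1 = 11.00
Smallest n/ν is X → limiting reagent.
n(L) produced = (3/1) × 6.871 = 20.61 mol
Step 2:
n(L) available = 20.61 mol
n(A) = 1380 / 147.30 = 9.369 mol
n/ν for L = 20.61/2 = 10.31
n/ν for A = 9.369/1 = 9.369
Smallest n/ν is A → limiting reagent.
n(D) = (3/1) × 9.369 = 28.11 mol

28.1 mol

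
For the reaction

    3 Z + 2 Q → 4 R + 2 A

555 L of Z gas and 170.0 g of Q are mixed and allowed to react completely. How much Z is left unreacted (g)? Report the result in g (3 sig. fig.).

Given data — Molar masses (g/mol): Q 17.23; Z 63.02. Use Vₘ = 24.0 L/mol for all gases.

525 g

n(Z) = 555.0 / 24.0 = 23.13 mol
n(Q) = 170.0 / 17.23 = 9.867 mol
n/ν for Z = 23.13/3 = 7.710
n/ν for Q = 9.867/2 = 4.934
Smallest n/ν is Q → limiting reagent.
Z consumed = (3/2) × 9.867 = 14.80 mol
Z remaining = 23.13 − 14.80 = 8.330 mol
mass = 8.330 × 63.02 = 525.0 g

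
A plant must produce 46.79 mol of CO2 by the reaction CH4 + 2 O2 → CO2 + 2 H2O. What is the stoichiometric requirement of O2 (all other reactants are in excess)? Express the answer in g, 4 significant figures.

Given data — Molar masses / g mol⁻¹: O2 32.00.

n(CO2) = 46.79 mol
n(O2) = (2/1) × 46.79 = 93.58 mol
mass = 93.58 × 32.00 = 2995 g

2995 g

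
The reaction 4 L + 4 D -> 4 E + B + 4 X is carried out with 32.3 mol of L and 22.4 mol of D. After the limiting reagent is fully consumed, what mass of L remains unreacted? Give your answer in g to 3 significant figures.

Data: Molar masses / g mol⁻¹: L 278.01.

n(L) = 32.30 mol
n(D) = 22.40 mol
n/ν for L = 32.30/4 = 8.075
n/ν for D = 22.40/4 = 5.600
Smallest n/ν is D → limiting reagent.
L consumed = (4/4) × 22.40 = 22.40 mol
L remaining = 32.30 − 22.40 = 9.900 mol
mass = 9.900 × 278.01 = 2752 g

2750 g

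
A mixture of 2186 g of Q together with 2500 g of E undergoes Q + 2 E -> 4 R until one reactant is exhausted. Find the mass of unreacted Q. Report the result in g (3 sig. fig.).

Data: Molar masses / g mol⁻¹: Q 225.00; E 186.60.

679 g

n(Q) = 2186 / 225.00 = 9.716 mol
n(E) = 2500 / 186.60 = 13.40 mol
n/ν for Q = 9.716/1 = 9.716
n/ν for E = 13.40/2 = 6.700
Smallest n/ν is E → limiting reagent.
Q consumed = (1/2) × 13.40 = 6.700 mol
Q remaining = 9.716 − 6.700 = 3.016 mol
mass = 3.016 × 225.00 = 678.6 g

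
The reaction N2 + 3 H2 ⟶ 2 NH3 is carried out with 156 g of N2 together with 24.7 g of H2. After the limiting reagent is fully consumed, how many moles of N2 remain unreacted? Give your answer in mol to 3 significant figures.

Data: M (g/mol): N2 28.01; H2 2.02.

1.49 mol

n(N2) = 156.0 / 28.01 = 5.569 mol
n(H2) = 24.70 / 2.02 = 12.23 mol
n/ν → N2: 5.569, H2: 4.077; H2 is limiting.
N2 consumed = (1/3) × 12.23 = 4.077 mol
N2 remaining = 5.569 − 4.077 = 1.492 mol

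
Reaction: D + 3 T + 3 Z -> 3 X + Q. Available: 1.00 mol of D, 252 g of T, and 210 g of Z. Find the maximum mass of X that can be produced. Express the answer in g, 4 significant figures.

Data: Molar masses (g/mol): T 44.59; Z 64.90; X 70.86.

212.6 g

n(D) = 1.000 mol
n(T) = 252.0 / 44.59 = 5.651 mol
n(Z) = 210.0 / 64.90 = 3.236 mol
n/ν for D = 1.000/1 = 1.000
n/ν for T = 5.651/3 = 1.884
n/ν for Z = 3.236/3 = 1.079
Smallest n/ν is D → limiting reagent.
n(X) = (3/1) × 1.000 = 3.000 mol
mass = 3.000 × 70.86 = 212.6 g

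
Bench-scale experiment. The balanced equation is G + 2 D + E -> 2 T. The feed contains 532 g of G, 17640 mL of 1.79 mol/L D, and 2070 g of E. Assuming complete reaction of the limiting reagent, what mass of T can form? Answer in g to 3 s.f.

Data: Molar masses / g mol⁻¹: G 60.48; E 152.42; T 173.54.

n(G) = 532.0 / 60.48 = 8.796 mol
n(D) = 1.79 × 17640/1000 = 31.58 mol
n(E) = 2070 / 152.42 = 13.58 mol
n/ν for G = 8.796/1 = 8.796
n/ν for D = 31.58/2 = 15.79
n/ν for E = 13.58/1 = 13.58
Smallest n/ν is G → limiting reagent.
n(T) = (2/1) × 8.796 = 17.59 mol
mass = 17.59 × 173.54 = 3053 g

3050 g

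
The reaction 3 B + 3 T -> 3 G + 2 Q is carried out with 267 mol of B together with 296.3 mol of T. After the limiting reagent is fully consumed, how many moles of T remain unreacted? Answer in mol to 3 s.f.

n(B) = 267.0 mol
n(T) = 296.3 mol
n/ν for B = 267.0/3 = 89.00
n/ν for T = 296.3/3 = 98.77
Smallest n/ν is B → limiting reagent.
T consumed = (3/3) × 267.0 = 267.0 mol
T remaining = 296.3 − 267.0 = 29.30 mol

29.3 mol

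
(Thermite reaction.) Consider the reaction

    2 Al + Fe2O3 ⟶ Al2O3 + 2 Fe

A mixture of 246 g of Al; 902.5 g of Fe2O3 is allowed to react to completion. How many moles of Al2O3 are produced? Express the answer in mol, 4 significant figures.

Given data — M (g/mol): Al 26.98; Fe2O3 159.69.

4.559 mol

n(Al) = 246.0 / 26.98 = 9.118 mol
n(Fe2O3) = 902.5 / 159.69 = 5.652 mol
n/ν → Al: 4.559, Fe2O3: 5.652; Al is limiting.
n(Al2O3) = (1/2) × 9.118 = 4.559 mol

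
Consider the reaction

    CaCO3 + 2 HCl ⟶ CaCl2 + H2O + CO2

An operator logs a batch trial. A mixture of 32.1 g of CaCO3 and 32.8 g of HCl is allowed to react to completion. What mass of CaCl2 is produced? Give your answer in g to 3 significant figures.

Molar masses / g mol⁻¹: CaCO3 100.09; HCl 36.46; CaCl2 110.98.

35.6 g

n(CaCO3) = 32.10 / 100.09 = 0.3207 mol
n(HCl) = 32.80 / 36.46 = 0.8996 mol
n/ν for CaCO3 = 0.3207/1 = 0.3207
n/ν for HCl = 0.8996/2 = 0.4498
Smallest n/ν is CaCO3 → limiting reagent.
n(CaCl2) = (1/1) × 0.3207 = 0.3207 mol
mass = 0.3207 × 110.98 = 35.59 g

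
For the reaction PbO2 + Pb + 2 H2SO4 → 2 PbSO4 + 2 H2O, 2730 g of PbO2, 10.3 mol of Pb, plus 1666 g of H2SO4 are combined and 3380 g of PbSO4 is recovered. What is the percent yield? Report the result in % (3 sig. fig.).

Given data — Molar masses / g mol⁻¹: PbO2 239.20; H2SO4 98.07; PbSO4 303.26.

65.6 %

n(PbO2) = 2730 / 239.20 = 11.41 mol
n(Pb) = 10.30 mol
n(H2SO4) = 1666 / 98.07 = 16.99 mol
n/ν → PbO2: 11.41, Pb: 10.30, H2SO4: 8.495; H2SO4 is limiting.
theoretical n(PbSO4) = (2/2) × 16.99 = 16.99 mol → 5152 g
% yield = 3380 / 5152 × 100 = 65.61 %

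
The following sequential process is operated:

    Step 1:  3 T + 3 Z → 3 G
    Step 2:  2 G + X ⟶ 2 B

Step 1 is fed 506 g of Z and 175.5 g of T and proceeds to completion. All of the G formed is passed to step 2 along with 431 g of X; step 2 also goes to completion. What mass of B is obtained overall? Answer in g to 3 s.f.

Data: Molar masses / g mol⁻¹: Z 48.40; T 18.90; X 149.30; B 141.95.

820 g

Step 1:
n(Z) = 506.0 / 48.40 = 10.45 mol
n(T) = 175.5 / 18.90 = 9.286 mol
n/ν for Z = 10.45/3 = 3.483
n/ν for T = 9.286/3 = 3.095
Smallest n/ν is T → limiting reagent.
n(G) produced = (3/3) × 9.286 = 9.286 mol
Step 2:
n(G) available = 9.286 mol
n(X) = 431.0 / 149.30 = 2.887 mol
n/ν for G = 9.286/2 = 4.643
n/ν for X = 2.887/1 = 2.887
Smallest n/ν is X → limiting reagent.
n(B) = (2/1) × 2.887 = 5.774 mol
mass = 5.774 × 141.95 = 819.6 g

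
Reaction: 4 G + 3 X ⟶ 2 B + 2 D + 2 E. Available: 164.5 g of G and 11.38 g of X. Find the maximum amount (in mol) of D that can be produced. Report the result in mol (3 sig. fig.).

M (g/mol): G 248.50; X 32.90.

n(G) = 164.5 / 248.50 = 0.6620 mol
n(X) = 11.38 / 32.90 = 0.3459 mol
n/ν → G: 0.1655, X: 0.1153; X is limiting.
n(D) = (2/3) × 0.3459 = 0.2306 mol

0.231 mol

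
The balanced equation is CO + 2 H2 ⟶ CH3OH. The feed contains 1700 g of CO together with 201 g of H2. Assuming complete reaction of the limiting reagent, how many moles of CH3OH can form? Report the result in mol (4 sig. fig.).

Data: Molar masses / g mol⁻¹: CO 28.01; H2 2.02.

n(CO) = 1700 / 28.01 = 60.69 mol
n(H2) = 201.0 / 2.02 = 99.50 mol
n/ν for CO = 60.69/1 = 60.69
n/ν for H2 = 99.50/2 = 49.75
Smallest n/ν is H2 → limiting reagent.
n(CH3OH) = (1/2) × 99.50 = 49.75 mol

49.75 mol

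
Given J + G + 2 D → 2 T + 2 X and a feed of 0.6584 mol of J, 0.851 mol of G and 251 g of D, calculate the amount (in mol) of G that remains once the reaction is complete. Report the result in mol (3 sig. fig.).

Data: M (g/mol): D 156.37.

n(J) = 0.6584 mol
n(G) = 0.8510 mol
n(D) = 251.0 / 156.37 = 1.605 mol
n/ν for J = 0.6584/1 = 0.6584
n/ν for G = 0.8510/1 = 0.8510
n/ν for D = 1.605/2 = 0.8025
Smallest n/ν is J → limiting reagent.
G consumed = (1/1) × 0.6584 = 0.6584 mol
G remaining = 0.8510 − 0.6584 = 0.1926 mol

0.193 mol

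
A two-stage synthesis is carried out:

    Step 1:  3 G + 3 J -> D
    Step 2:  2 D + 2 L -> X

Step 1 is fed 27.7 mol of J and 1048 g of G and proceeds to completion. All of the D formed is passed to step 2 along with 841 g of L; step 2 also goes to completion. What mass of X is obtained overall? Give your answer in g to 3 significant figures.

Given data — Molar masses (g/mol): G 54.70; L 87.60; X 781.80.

Step 1:
n(J) = 27.70 mol
n(G) = 1048 / 54.70 = 19.16 mol
n/ν for J = 27.70/3 = 9.233
n/ν for G = 19.16/3 = 6.387
Smallest n/ν is G → limiting reagent.
n(D) produced = (1/3) × 19.16 = 6.387 mol
Step 2:
n(D) available = 6.387 mol
n(L) = 841.0 / 87.60 = 9.600 mol
n/ν for D = 6.387/2 = 3.194
n/ν for L = 9.600/2 = 4.800
Smallest n/ν is D → limiting reagent.
n(X) = (1/2) × 6.387 = 3.194 mol
mass = 3.194 × 781.80 = 2497 g

2500 g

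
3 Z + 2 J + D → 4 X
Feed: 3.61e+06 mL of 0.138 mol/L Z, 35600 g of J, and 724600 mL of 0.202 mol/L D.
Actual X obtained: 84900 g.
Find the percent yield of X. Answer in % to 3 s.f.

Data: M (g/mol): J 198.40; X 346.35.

68.3 %

n(Z) = 0.138 × 3.61e+06/1000 = 498.2 mol
n(J) = 35600 / 198.40 = 179.4 mol
n(D) = 0.202 × 724600/1000 = 146.4 mol
n/ν → Z: 166.1, J: 89.70, D: 146.4; J is limiting.
theoretical n(X) = (4/2) × 179.4 = 358.8 mol → 124300 g
% yield = 84900 / 124300 × 100 = 68.30 %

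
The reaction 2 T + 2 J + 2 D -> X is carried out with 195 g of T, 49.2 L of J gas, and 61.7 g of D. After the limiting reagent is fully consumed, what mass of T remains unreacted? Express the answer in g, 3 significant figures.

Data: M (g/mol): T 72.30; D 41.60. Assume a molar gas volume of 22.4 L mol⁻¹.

87.8 g

n(T) = 195.0 / 72.30 = 2.697 mol
n(J) = 49.20 / 22.4 = 2.196 mol
n(D) = 61.70 / 41.60 = 1.483 mol
n/ν → T: 1.349, J: 1.098, D: 0.7415; D is limiting.
T consumed = (2/2) × 1.483 = 1.483 mol
T remaining = 2.697 − 1.483 = 1.214 mol
mass = 1.214 × 72.30 = 87.77 g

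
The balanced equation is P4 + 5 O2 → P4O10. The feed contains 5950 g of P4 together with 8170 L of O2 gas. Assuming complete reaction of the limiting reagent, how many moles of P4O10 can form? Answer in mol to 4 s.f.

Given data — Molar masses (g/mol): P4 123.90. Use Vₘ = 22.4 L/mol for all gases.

48.02 mol

n(P4) = 5950 / 123.90 = 48.02 mol
n(O2) = 8170 / 22.4 = 364.7 mol
n/ν → P4: 48.02, O2: 72.94; P4 is limiting.
n(P4O10) = (1/1) × 48.02 = 48.02 mol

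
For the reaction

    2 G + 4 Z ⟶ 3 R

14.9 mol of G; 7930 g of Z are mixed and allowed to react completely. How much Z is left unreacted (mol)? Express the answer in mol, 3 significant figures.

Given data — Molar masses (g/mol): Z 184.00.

n(G) = 14.90 mol
n(Z) = 7930 / 184.00 = 43.10 mol
n/ν → G: 7.450, Z: 10.78; G is limiting.
Z consumed = (4/2) × 14.90 = 29.80 mol
Z remaining = 43.10 − 29.80 = 13.30 mol

13.3 mol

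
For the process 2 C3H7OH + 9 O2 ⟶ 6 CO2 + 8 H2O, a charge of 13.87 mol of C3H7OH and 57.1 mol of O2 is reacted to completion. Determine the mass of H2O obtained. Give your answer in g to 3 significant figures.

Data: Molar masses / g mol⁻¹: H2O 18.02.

915 g

n(C3H7OH) = 13.87 mol
n(O2) = 57.10 mol
n/ν for C3H7OH = 13.87/2 = 6.935
n/ν for O2 = 57.10/9 = 6.344
Smallest n/ν is O2 → limiting reagent.
n(H2O) = (8/9) × 57.10 = 50.76 mol
mass = 50.76 × 18.02 = 914.7 g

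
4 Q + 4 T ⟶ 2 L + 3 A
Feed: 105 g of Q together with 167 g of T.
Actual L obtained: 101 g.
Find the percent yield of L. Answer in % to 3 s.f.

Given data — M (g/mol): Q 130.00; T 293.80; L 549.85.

64.6 %

n(Q) = 105.0 / 130.00 = 0.8077 mol
n(T) = 167.0 / 293.80 = 0.5684 mol
n/ν for Q = 0.8077/4 = 0.2019
n/ν for T = 0.5684/4 = 0.1421
Smallest n/ν is T → limiting reagent.
theoretical n(L) = (2/4) × 0.5684 = 0.2842 mol → 156.3 g
% yield = 101 / 156.3 × 100 = 64.62 %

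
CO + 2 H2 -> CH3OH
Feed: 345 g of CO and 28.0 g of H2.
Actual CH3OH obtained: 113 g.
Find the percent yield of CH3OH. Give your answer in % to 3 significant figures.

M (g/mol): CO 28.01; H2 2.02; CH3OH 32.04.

n(CO) = 345.0 / 28.01 = 12.32 mol
n(H2) = 28.00 / 2.02 = 13.86 mol
n/ν → CO: 12.32, H2: 6.930; H2 is limiting.
theoretical n(CH3OH) = (1/2) × 13.86 = 6.930 mol → 222.0 g
% yield = 113 / 222.0 × 100 = 50.90 %

50.9 %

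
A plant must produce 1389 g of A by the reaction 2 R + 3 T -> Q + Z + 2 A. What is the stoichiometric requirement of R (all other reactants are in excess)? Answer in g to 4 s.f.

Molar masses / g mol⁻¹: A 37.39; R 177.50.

6594 g

n(A) = 1389 / 37.39 = 37.15 mol
n(R) = (2/2) × 37.15 = 37.15 mol
mass = 37.15 × 177.50 = 6594 g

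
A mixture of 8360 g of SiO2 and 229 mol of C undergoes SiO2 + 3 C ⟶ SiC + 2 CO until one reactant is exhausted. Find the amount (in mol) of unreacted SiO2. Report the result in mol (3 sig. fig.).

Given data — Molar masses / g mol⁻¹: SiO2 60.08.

n(SiO2) = 8360 / 60.08 = 139.1 mol
n(C) = 229.0 mol
n/ν for SiO2 = 139.1/1 = 139.1
n/ν for C = 229.0/3 = 76.33
Smallest n/ν is C → limiting reagent.
SiO2 consumed = (1/3) × 229.0 = 76.33 mol
SiO2 remaining = 139.1 − 76.33 = 62.77 mol

62.8 mol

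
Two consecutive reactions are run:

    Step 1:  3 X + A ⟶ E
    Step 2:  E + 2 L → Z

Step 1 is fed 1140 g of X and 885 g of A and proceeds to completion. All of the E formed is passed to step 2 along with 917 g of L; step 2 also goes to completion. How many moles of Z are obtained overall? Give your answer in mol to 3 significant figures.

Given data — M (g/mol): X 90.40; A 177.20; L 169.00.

2.71 mol

Step 1:
n(X) = 1140 / 90.40 = 12.61 mol
n(A) = 885.0 / 177.20 = 4.994 mol
n/ν for X = 12.61/3 = 4.203
n/ν for A = 4.994/1 = 4.994
Smallest n/ν is X → limiting reagent.
n(E) produced = (1/3) × 12.61 = 4.203 mol
Step 2:
n(E) available = 4.203 mol
n(L) = 917.0 / 169.00 = 5.426 mol
n/ν for E = 4.203/1 = 4.203
n/ν for L = 5.426/2 = 2.713
Smallest n/ν is L → limiting reagent.
n(Z) = (1/2) × 5.426 = 2.713 mol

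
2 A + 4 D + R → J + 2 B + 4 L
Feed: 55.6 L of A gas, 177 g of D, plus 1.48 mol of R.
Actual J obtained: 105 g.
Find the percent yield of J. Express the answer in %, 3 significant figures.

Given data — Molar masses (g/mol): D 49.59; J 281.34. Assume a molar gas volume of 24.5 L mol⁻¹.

41.8 %

n(A) = 55.60 / 24.5 = 2.269 mol
n(D) = 177.0 / 49.59 = 3.569 mol
n(R) = 1.480 mol
n/ν for A = 2.269/2 = 1.135
n/ν for D = 3.569/4 = 0.8923
n/ν for R = 1.480/1 = 1.480
Smallest n/ν is D → limiting reagent.
theoretical n(J) = (1/4) × 3.569 = 0.8923 mol → 251.0 g
% yield = 105 / 251.0 × 100 = 41.83 %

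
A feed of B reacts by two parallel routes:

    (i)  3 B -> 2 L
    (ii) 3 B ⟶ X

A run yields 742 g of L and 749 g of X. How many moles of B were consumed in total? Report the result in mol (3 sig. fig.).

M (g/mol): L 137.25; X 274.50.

n(L) = 742 / 137.25 = 5.406 mol
n(X) = 749 / 274.50 = 2.729 mol
n(B) via (i) = (3/2)×5.406 = 8.109 mol
n(B) via (ii) = (3/1)×2.729 = 8.187 mol
total n(B) = 8.109 + 8.187 = 16.30 mol

16.3 mol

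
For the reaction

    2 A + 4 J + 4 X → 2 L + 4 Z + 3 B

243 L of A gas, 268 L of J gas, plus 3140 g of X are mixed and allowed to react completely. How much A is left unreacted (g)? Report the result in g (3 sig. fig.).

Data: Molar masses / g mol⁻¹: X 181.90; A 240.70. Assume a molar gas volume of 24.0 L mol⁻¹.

n(A) = 243.0 / 24.0 = 10.13 mol
n(J) = 268.0 / 24.0 = 11.17 mol
n(X) = 3140 / 181.90 = 17.26 mol
n/ν for A = 10.13/2 = 5.065
n/ν for J = 11.17/4 = 2.793
n/ν for X = 17.26/4 = 4.315
Smallest n/ν is J → limiting reagent.
A consumed = (2/4) × 11.17 = 5.585 mol
A remaining = 10.13 − 5.585 = 4.545 mol
mass = 4.545 × 240.70 = 1094 g

1090 g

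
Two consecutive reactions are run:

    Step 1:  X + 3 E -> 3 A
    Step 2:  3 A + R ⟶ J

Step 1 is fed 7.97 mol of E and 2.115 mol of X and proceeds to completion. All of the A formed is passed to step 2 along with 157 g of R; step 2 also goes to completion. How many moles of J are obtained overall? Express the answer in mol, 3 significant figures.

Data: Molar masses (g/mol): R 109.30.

Step 1:
n(E) = 7.970 mol
n(X) = 2.115 mol
n/ν → E: 2.657, X: 2.115; X is limiting.
n(A) produced = (3/1) × 2.115 = 6.345 mol
Step 2:
n(A) available = 6.345 mol
n(R) = 157.0 / 109.30 = 1.436 mol
n/ν → A: 2.115, R: 1.436; R is limiting.
n(J) = (1/1) × 1.436 = 1.436 mol

1.44 mol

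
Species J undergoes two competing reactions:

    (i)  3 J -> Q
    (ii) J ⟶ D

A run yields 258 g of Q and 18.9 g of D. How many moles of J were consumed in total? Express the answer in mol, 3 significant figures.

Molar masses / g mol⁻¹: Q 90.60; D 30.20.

9.17 mol

n(Q) = 258 / 90.60 = 2.848 mol
n(D) = 18.9 / 30.20 = 0.6258 mol
n(J) via (i) = (3/1)×2.848 = 8.544 mol
n(J) via (ii) = (1/1)×0.6258 = 0.6258 mol
total n(J) = 8.544 + 0.6258 = 9.170 mol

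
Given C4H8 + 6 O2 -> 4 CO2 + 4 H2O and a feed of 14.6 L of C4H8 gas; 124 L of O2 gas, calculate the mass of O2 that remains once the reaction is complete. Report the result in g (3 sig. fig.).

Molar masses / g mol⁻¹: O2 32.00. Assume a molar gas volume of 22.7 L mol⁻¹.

51.3 g

n(C4H8) = 14.60 / 22.7 = 0.6432 mol
n(O2) = 124.0 / 22.7 = 5.463 mol
n/ν for C4H8 = 0.6432/1 = 0.6432
n/ν for O2 = 5.463/6 = 0.9105
Smallest n/ν is C4H8 → limiting reagent.
O2 consumed = (6/1) × 0.6432 = 3.859 mol
O2 remaining = 5.463 − 3.859 = 1.604 mol
mass = 1.604 × 32.00 = 51.33 g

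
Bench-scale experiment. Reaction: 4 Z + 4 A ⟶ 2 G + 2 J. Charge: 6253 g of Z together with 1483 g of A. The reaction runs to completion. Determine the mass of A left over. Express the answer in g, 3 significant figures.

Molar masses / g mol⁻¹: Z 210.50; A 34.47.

n(Z) = 6253 / 210.50 = 29.71 mol
n(A) = 1483 / 34.47 = 43.02 mol
n/ν for Z = 29.71/4 = 7.428
n/ν for A = 43.02/4 = 10.76
Smallest n/ν is Z → limiting reagent.
A consumed = (4/4) × 29.71 = 29.71 mol
A remaining = 43.02 − 29.71 = 13.31 mol
mass = 13.31 × 34.47 = 458.8 g

459 g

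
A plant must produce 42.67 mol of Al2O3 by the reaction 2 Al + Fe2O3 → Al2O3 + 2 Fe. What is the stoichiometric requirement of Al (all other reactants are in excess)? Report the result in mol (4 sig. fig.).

85.34 mol

n(Al2O3) = 42.67 mol
n(Al) = (2/1) × 42.67 = 85.34 mol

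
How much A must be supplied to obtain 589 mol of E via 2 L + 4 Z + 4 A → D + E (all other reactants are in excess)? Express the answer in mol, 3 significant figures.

2360 mol

n(E) = 589.0 mol
n(A) = (4/1) × 589.0 = 2356 mol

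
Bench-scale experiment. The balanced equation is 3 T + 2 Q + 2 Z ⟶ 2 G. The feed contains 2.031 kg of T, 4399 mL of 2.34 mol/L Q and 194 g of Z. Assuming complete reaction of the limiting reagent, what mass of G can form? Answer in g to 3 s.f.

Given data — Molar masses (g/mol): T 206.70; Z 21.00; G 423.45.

n(T) = 2.031×1000 / 206.70 = 9.826 mol
n(Q) = 2.34 × 4399/1000 = 10.29 mol
n(Z) = 194.0 / 21.00 = 9.238 mol
n/ν → T: 3.275, Q: 5.145, Z: 4.619; T is limiting.
n(G) = (2/3) × 9.826 = 6.551 mol
mass = 6.551 × 423.45 = 2774 g

2770 g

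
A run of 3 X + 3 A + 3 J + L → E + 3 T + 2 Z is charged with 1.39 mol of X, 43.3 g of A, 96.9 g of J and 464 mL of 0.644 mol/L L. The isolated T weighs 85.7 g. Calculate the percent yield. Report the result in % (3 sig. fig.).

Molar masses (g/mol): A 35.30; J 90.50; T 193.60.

n(X) = 1.390 mol
n(A) = 43.30 / 35.30 = 1.227 mol
n(J) = 96.90 / 90.50 = 1.071 mol
n(L) = 0.644 × 464.0/1000 = 0.2988 mol
n/ν for X = 1.390/3 = 0.4633
n/ν for A = 1.227/3 = 0.4090
n/ν for J = 1.071/3 = 0.3570
n/ν for L = 0.2988/1 = 0.2988
Smallest n/ν is L → limiting reagent.
theoretical n(T) = (3/1) × 0.2988 = 0.8964 mol → 173.5 g
% yield = 85.7 / 173.5 × 100 = 49.39 %

49.4 %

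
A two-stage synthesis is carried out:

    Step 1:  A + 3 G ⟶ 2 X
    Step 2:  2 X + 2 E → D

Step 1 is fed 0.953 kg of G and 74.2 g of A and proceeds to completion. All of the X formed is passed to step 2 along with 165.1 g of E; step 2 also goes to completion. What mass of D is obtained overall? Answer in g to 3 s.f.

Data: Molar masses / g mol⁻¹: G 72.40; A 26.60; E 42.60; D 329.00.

Step 1:
n(G) = 0.9530×1000 / 72.40 = 13.16 mol
n(A) = 74.20 / 26.60 = 2.789 mol
n/ν → G: 4.387, A: 2.789; A is limiting.
n(X) produced = (2/1) × 2.789 = 5.578 mol
Step 2:
n(X) available = 5.578 mol
n(E) = 165.1 / 42.60 = 3.876 mol
n/ν → X: 2.789, E: 1.938; E is limiting.
n(D) = (1/2) × 3.876 = 1.938 mol
mass = 1.938 × 329.00 = 637.6 g

638 g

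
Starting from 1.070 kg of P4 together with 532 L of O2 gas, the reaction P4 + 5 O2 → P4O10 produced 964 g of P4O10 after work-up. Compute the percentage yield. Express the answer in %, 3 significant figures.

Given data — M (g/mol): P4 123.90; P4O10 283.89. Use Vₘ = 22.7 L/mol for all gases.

72.4 %

n(P4) = 1.070×1000 / 123.90 = 8.636 mol
n(O2) = 532.0 / 22.7 = 23.44 mol
n/ν → P4: 8.636, O2: 4.688; O2 is limiting.
theoretical n(P4O10) = (1/5) × 23.44 = 4.688 mol → 1331 g
% yield = 964 / 1331 × 100 = 72.43 %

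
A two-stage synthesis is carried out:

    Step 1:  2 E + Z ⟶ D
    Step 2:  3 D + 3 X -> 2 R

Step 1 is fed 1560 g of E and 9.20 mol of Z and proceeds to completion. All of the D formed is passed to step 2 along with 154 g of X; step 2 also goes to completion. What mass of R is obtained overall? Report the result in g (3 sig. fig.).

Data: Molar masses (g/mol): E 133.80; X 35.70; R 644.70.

1850 g

Step 1:
n(E) = 1560 / 133.80 = 11.66 mol
n(Z) = 9.200 mol
n/ν for E = 11.66/2 = 5.830
n/ν for Z = 9.200/1 = 9.200
Smallest n/ν is E → limiting reagent.
n(D) produced = (1/2) × 11.66 = 5.830 mol
Step 2:
n(D) available = 5.830 mol
n(X) = 154.0 / 35.70 = 4.314 mol
n/ν for D = 5.830/3 = 1.943
n/ν for X = 4.314/3 = 1.438
Smallest n/ν is X → limiting reagent.
n(R) = (2/3) × 4.314 = 2.876 mol
mass = 2.876 × 644.70 = 1854 g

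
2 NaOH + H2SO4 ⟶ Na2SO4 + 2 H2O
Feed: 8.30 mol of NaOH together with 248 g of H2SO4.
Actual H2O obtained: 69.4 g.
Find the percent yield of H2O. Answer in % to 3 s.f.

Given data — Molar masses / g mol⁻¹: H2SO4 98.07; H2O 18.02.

n(NaOH) = 8.300 mol
n(H2SO4) = 248.0 / 98.07 = 2.529 mol
n/ν for NaOH = 8.300/2 = 4.150
n/ν for H2SO4 = 2.529/1 = 2.529
Smallest n/ν is H2SO4 → limiting reagent.
theoretical n(H2O) = (2/1) × 2.529 = 5.058 mol → 91.15 g
% yield = 69.4 / 91.15 × 100 = 76.14 %

76.1 %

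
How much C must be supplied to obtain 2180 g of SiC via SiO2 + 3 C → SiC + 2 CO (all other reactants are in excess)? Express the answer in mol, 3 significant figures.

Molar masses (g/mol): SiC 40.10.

n(SiC) = 2180 / 40.10 = 54.36 mol
n(C) = (3/1) × 54.36 = 163.1 mol

163 mol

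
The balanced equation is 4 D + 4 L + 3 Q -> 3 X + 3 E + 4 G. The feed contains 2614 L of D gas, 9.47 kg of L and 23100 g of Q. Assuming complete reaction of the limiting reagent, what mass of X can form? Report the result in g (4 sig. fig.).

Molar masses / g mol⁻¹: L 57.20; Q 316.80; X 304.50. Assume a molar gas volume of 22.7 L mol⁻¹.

n(D) = 2614 / 22.7 = 115.2 mol
n(L) = 9.470×1000 / 57.20 = 165.6 mol
n(Q) = 23100 / 316.80 = 72.92 mol
n/ν → D: 28.80, L: 41.40, Q: 24.31; Q is limiting.
n(X) = (3/3) × 72.92 = 72.92 mol
mass = 72.92 × 304.50 = 22200 g

22200 g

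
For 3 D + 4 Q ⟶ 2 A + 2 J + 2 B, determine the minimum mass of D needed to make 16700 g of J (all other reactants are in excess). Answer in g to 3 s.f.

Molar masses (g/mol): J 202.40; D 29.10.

3600 g

n(J) = 16700 / 202.40 = 82.51 mol
n(D) = (3/2) × 82.51 = 123.8 mol
mass = 123.8 × 29.10 = 3603 g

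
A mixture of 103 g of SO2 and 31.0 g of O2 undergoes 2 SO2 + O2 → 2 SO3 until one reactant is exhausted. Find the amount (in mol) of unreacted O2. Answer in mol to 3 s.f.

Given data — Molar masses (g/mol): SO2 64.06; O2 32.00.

0.165 mol

n(SO2) = 103.0 / 64.06 = 1.608 mol
n(O2) = 31.00 / 32.00 = 0.9688 mol
n/ν for SO2 = 1.608/2 = 0.8040
n/ν for O2 = 0.9688/1 = 0.9688
Smallest n/ν is SO2 → limiting reagent.
O2 consumed = (1/2) × 1.608 = 0.8040 mol
O2 remaining = 0.9688 − 0.8040 = 0.1648 mol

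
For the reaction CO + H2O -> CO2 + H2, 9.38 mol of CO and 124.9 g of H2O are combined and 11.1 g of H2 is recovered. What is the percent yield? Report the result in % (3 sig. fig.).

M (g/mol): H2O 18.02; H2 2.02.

n(CO) = 9.380 mol
n(H2O) = 124.9 / 18.02 = 6.931 mol
n/ν for CO = 9.380/1 = 9.380
n/ν for H2O = 6.931/1 = 6.931
Smallest n/ν is H2O → limiting reagent.
theoretical n(H2) = (1/1) × 6.931 = 6.931 mol → 14.00 g
% yield = 11.1 / 14.00 × 100 = 79.29 %

79.3 %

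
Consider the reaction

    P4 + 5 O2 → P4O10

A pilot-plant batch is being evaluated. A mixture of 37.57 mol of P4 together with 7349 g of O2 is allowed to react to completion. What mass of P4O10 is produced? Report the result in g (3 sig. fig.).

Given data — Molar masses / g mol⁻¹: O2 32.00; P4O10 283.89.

n(P4) = 37.57 mol
n(O2) = 7349 / 32.00 = 229.7 mol
n/ν for P4 = 37.57/1 = 37.57
n/ν for O2 = 229.7/5 = 45.94
Smallest n/ν is P4 → limiting reagent.
n(P4O10) = (1/1) × 37.57 = 37.57 mol
mass = 37.57 × 283.89 = 10670 g

10700 g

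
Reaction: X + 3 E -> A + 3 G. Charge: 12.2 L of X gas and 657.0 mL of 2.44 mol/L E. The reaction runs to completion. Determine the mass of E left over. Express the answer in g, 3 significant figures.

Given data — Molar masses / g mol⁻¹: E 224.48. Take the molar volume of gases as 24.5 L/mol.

24.5 g

n(X) = 12.20 / 24.5 = 0.4980 mol
n(E) = 2.44 × 657.0/1000 = 1.603 mol
n/ν for X = 0.4980/1 = 0.4980
n/ν for E = 1.603/3 = 0.5343
Smallest n/ν is X → limiting reagent.
E consumed = (3/1) × 0.4980 = 1.494 mol
E remaining = 1.603 − 1.494 = 0.1090 mol
mass = 0.1090 × 224.48 = 24.47 g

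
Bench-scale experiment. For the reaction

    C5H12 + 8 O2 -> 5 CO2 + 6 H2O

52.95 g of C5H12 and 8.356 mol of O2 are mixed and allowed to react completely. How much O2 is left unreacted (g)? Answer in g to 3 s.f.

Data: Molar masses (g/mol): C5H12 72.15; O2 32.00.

79.5 g

n(C5H12) = 52.95 / 72.15 = 0.7339 mol
n(O2) = 8.356 mol
n/ν for C5H12 = 0.7339/1 = 0.7339
n/ν for O2 = 8.356/8 = 1.045
Smallest n/ν is C5H12 → limiting reagent.
O2 consumed = (8/1) × 0.7339 = 5.871 mol
O2 remaining = 8.356 − 5.871 = 2.485 mol
mass = 2.485 × 32.00 = 79.52 g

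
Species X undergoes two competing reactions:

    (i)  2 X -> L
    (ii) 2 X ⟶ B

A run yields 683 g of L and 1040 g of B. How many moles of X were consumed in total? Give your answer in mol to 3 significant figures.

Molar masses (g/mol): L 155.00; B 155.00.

22.2 mol

n(L) = 683 / 155.00 = 4.406 mol
n(B) = 1040 / 155.00 = 6.710 mol
n(X) via (i) = (2/1)×4.406 = 8.812 mol
n(X) via (ii) = (2/1)×6.710 = 13.42 mol
total n(X) = 8.812 + 13.42 = 22.23 mol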